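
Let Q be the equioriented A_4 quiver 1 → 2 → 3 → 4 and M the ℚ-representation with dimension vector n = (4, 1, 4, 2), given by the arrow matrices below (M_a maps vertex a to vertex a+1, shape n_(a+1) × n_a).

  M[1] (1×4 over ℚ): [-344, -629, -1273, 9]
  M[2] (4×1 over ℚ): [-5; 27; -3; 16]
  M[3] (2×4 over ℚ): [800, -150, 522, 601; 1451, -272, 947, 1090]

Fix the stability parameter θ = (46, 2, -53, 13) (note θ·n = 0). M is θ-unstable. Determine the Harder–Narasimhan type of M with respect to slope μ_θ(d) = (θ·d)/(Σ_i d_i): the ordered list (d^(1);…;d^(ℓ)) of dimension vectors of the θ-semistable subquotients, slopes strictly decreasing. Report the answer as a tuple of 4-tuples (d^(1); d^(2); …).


Interval decomposition of M: I[1,1]^3, I[1,3], I[3,3], I[3,4]^2.
HN type (ℓ=4): μ^(1)=46; μ^(2)=13; μ^(3)=-5/3; μ^(4)=-53

((3, 0, 0, 0); (0, 0, 0, 2); (1, 1, 1, 0); (0, 0, 3, 0))


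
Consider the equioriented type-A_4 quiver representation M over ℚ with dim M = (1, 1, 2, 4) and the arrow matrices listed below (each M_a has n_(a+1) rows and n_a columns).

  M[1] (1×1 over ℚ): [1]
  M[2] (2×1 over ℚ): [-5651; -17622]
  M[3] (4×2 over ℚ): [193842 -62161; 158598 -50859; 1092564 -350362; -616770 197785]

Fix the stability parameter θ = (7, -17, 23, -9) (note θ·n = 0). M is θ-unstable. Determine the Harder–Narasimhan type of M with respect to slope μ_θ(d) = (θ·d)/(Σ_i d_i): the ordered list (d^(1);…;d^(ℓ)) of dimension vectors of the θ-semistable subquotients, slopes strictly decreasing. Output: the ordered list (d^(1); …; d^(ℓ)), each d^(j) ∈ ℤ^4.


Interval decomposition of M: I[1,3], I[3,4], I[4,4]^3.
HN type (ℓ=4): μ^(1)=23; μ^(2)=7; μ^(3)=-5; μ^(4)=-9

((0, 0, 1, 0); (0, 0, 1, 1); (1, 1, 0, 0); (0, 0, 0, 3))


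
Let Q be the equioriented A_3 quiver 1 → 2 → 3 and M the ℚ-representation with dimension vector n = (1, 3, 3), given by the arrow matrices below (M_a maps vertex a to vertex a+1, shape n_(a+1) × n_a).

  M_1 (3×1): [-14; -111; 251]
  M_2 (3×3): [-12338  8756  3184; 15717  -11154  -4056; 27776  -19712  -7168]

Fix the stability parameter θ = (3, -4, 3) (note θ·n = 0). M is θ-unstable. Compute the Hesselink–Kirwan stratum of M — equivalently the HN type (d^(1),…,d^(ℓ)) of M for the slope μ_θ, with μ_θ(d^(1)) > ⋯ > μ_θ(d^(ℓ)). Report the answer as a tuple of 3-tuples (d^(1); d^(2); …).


Barcode: M ≅ I[1,2], I[2,2], I[2,3], I[3,3]^2. HN layers by μ_θ (3 steps, strictly decreasing):
  μ^(1)=3; μ^(2)=-1/2; μ^(3)=-4

((0, 0, 3); (1, 1, 0); (0, 2, 0))


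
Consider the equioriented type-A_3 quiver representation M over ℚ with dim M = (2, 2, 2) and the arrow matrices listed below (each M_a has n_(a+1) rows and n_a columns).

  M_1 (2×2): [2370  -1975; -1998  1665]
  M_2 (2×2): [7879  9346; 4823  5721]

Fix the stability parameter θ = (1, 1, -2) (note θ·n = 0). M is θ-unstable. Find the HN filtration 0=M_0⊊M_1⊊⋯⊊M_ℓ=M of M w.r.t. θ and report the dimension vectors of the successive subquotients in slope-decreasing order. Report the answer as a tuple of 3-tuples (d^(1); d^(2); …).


Barcode: M ≅ I[1,1], I[1,3], I[2,3]. HN layers by μ_θ (3 steps, strictly decreasing):
  μ^(1)=1; μ^(2)=0; μ^(3)=-1/2

((1, 0, 0); (1, 1, 1); (0, 1, 1))


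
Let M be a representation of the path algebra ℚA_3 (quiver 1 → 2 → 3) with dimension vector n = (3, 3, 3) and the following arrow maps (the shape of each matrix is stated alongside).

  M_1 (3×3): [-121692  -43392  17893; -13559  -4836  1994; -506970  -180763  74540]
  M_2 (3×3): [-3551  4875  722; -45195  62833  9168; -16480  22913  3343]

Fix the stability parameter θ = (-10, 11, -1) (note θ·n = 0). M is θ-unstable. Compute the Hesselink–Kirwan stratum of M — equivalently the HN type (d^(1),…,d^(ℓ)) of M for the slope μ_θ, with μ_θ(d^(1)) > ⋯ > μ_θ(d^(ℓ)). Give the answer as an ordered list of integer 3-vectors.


Via rank(M_{q-1}∘⋯∘M_p): M ≅ I[1,2], I[1,3]^2, I[3,3].
μ_θ-semistable layers: μ^(1)=11; μ^(2)=5; μ^(3)=-1; μ^(4)=-10

((0, 1, 0); (0, 2, 2); (0, 0, 1); (3, 0, 0))


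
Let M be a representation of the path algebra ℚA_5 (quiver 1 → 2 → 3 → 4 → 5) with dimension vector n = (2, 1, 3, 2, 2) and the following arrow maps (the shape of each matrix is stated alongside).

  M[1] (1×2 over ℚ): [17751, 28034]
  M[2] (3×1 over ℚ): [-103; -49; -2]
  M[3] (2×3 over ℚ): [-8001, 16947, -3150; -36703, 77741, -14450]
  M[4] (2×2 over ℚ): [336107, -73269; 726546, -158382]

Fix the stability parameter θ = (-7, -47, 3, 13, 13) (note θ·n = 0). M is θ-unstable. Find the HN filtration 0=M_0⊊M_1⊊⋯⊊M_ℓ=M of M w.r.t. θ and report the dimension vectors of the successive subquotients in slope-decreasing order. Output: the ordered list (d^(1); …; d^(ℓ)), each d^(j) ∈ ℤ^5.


Via rank(M_{q-1}∘⋯∘M_p): M ≅ I[1,1], I[1,3], I[3,3], I[3,4], I[4,5], I[5,5].
μ_θ-semistable layers: μ^(1)=13; μ^(2)=3; μ^(3)=-7; μ^(4)=-27

((0, 0, 0, 2, 2); (0, 0, 3, 0, 0); (1, 0, 0, 0, 0); (1, 1, 0, 0, 0))


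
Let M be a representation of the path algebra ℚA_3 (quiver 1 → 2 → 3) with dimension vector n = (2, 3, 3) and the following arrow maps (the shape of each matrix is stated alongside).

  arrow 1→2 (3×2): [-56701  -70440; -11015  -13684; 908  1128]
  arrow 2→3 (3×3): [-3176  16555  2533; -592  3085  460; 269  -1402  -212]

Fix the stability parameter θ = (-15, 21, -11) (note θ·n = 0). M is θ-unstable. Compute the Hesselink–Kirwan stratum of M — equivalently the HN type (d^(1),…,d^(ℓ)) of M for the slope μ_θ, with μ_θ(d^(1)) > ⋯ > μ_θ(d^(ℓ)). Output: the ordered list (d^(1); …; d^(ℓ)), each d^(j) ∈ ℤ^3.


Via rank(M_{q-1}∘⋯∘M_p): M ≅ I[1,3]^2, I[2,3].
μ_θ-semistable layers: μ^(1)=5; μ^(2)=-15

((0, 3, 3); (2, 0, 0))


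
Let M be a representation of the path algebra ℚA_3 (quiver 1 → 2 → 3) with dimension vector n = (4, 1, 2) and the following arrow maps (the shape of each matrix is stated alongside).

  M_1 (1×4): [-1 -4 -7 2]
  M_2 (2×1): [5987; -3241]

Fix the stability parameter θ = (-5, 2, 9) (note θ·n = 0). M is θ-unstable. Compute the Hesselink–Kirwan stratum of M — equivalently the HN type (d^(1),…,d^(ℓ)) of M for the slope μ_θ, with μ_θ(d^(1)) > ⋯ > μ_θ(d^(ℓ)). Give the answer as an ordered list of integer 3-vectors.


Barcode: M ≅ I[1,1]^3, I[1,3], I[3,3]. HN layers by μ_θ (3 steps, strictly decreasing):
  μ^(1)=9; μ^(2)=2; μ^(3)=-5

((0, 0, 2); (0, 1, 0); (4, 0, 0))


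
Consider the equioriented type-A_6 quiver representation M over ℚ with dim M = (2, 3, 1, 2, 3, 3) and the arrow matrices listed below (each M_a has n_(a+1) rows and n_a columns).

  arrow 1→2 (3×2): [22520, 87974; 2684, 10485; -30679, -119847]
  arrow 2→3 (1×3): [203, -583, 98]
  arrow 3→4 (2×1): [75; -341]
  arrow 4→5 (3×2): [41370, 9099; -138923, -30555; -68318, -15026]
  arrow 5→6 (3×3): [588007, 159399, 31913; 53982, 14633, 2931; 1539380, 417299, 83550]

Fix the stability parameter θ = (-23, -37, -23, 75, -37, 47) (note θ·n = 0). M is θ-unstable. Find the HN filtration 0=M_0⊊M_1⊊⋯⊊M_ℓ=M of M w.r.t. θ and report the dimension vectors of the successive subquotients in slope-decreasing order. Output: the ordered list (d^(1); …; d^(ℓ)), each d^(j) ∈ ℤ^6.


Via rank(M_{q-1}∘⋯∘M_p): M ≅ I[1,2], I[1,6], I[2,2], I[4,6], I[5,6].
μ_θ-semistable layers: μ^(1)=47; μ^(2)=19; μ^(3)=-23; μ^(4)=-30; μ^(5)=-37

((0, 0, 0, 0, 0, 3); (0, 0, 0, 2, 2, 0); (0, 0, 1, 0, 0, 0); (2, 2, 0, 0, 0, 0); (0, 1, 0, 0, 1, 0))


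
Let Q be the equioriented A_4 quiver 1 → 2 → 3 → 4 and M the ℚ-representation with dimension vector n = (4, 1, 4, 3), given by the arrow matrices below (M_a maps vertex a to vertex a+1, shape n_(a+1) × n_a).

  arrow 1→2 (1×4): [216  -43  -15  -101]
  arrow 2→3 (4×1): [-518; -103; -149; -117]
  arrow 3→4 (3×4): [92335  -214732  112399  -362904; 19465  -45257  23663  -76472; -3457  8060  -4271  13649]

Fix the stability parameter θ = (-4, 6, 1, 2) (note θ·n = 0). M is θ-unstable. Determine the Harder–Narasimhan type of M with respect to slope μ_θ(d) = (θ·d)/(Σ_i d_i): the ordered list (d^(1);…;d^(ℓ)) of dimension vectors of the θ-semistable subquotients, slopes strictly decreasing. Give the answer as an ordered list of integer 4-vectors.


Via rank(M_{q-1}∘⋯∘M_p): M ≅ I[1,1]^3, I[1,4], I[3,3], I[3,4]^2.
μ_θ-semistable layers: μ^(1)=3; μ^(2)=2; μ^(3)=1; μ^(4)=-4

((0, 1, 1, 1); (0, 0, 0, 2); (0, 0, 3, 0); (4, 0, 0, 0))


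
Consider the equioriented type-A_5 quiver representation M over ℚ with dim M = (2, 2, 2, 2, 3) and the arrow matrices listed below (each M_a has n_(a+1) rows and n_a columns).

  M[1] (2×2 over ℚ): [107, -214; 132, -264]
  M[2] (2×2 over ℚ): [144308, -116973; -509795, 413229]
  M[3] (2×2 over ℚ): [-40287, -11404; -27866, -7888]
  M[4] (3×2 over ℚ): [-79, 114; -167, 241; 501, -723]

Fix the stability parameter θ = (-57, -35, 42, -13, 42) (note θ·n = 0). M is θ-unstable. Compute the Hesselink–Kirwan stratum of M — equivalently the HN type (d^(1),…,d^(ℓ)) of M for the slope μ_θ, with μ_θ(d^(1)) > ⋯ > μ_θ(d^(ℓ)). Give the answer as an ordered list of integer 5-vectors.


Barcode: M ≅ I[1,1], I[1,5], I[2,5], I[5,5]. HN layers by μ_θ (4 steps, strictly decreasing):
  μ^(1)=42; μ^(2)=29/2; μ^(3)=-35; μ^(4)=-57

((0, 0, 0, 0, 3); (0, 0, 2, 2, 0); (0, 2, 0, 0, 0); (2, 0, 0, 0, 0))


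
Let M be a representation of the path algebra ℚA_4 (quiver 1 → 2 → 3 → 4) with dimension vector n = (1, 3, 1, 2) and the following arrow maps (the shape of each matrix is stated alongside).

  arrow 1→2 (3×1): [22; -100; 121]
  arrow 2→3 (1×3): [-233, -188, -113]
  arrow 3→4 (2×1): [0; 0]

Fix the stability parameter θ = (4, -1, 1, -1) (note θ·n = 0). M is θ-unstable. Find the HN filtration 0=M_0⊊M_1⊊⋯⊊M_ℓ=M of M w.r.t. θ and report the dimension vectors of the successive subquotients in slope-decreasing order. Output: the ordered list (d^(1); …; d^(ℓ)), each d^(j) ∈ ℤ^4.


Barcode: M ≅ I[1,3], I[2,2]^2, I[4,4]^2. HN layers by μ_θ (2 steps, strictly decreasing):
  μ^(1)=4/3; μ^(2)=-1

((1, 1, 1, 0); (0, 2, 0, 2))


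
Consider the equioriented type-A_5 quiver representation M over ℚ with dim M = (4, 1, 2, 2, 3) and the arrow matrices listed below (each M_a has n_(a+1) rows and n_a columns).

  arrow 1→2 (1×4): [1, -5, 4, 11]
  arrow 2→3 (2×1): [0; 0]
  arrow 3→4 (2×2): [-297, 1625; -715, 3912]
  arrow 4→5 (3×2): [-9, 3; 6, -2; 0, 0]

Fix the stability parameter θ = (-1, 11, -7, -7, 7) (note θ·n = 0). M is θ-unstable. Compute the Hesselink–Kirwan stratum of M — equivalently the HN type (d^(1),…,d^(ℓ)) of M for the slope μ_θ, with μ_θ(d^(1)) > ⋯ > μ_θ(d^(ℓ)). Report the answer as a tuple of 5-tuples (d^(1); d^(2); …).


Interval decomposition of M: I[1,1]^3, I[1,2], I[3,4], I[3,5], I[5,5]^2.
HN type (ℓ=4): μ^(1)=11; μ^(2)=7; μ^(3)=-1; μ^(4)=-7

((0, 1, 0, 0, 0); (0, 0, 0, 0, 3); (4, 0, 0, 0, 0); (0, 0, 2, 2, 0))


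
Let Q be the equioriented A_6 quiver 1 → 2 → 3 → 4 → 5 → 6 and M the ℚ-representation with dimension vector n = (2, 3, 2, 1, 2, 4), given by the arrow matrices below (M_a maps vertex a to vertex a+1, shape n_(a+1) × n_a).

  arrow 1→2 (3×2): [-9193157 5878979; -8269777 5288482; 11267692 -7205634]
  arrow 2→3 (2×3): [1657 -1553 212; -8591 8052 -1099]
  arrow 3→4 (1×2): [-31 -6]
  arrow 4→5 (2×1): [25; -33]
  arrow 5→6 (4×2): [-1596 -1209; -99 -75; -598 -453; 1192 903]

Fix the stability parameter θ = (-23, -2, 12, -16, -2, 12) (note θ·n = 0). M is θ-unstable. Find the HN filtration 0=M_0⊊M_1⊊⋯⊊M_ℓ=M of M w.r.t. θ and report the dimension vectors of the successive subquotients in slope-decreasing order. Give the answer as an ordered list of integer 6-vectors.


Via rank(M_{q-1}∘⋯∘M_p): M ≅ I[1,3], I[1,6], I[2,2], I[5,6], I[6,6]^2.
μ_θ-semistable layers: μ^(1)=12; μ^(2)=-2; μ^(3)=-23

((0, 0, 1, 0, 0, 4); (0, 3, 1, 1, 2, 0); (2, 0, 0, 0, 0, 0))


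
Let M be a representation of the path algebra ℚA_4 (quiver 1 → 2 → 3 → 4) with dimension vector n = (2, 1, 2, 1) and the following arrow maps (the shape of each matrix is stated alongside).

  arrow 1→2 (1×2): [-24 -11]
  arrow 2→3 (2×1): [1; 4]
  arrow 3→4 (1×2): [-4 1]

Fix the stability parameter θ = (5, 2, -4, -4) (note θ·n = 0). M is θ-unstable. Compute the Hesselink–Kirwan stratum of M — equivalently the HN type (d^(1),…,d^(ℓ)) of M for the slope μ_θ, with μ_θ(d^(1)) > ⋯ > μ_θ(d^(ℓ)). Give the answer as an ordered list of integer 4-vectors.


Interval decomposition of M: I[1,1], I[1,3], I[3,4].
HN type (ℓ=3): μ^(1)=5; μ^(2)=1; μ^(3)=-4

((1, 0, 0, 0); (1, 1, 1, 0); (0, 0, 1, 1))


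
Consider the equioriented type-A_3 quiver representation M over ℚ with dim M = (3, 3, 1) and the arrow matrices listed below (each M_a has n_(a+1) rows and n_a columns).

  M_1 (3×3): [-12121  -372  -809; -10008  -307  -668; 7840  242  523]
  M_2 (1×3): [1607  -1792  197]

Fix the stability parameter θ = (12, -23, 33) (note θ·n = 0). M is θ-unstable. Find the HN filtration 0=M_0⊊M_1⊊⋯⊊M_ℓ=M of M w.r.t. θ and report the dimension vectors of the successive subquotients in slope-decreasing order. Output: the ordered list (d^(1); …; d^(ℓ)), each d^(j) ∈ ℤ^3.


Via rank(M_{q-1}∘⋯∘M_p): M ≅ I[1,2]^2, I[1,3].
μ_θ-semistable layers: μ^(1)=33; μ^(2)=-11/2

((0, 0, 1); (3, 3, 0))


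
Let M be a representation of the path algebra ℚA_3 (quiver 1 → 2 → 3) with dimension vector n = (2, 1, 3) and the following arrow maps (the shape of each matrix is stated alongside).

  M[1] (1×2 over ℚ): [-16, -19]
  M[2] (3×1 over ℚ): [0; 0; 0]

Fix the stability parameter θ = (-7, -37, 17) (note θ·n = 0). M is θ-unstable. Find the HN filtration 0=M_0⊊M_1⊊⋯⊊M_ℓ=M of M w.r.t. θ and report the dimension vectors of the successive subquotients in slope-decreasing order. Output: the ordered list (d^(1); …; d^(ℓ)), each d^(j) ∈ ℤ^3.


Interval decomposition of M: I[1,1], I[1,2], I[3,3]^3.
HN type (ℓ=3): μ^(1)=17; μ^(2)=-7; μ^(3)=-22

((0, 0, 3); (1, 0, 0); (1, 1, 0))


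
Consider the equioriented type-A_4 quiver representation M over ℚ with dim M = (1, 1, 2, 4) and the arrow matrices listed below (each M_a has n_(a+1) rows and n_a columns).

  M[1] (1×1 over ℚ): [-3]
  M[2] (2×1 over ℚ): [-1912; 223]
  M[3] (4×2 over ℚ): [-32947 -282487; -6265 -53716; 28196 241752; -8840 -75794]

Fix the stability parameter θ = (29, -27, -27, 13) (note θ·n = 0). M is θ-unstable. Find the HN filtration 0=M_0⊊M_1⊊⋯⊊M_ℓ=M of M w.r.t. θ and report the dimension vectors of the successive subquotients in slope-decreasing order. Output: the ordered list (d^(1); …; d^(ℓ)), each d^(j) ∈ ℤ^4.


Barcode: M ≅ I[1,4], I[3,4], I[4,4]^2. HN layers by μ_θ (3 steps, strictly decreasing):
  μ^(1)=13; μ^(2)=-25/3; μ^(3)=-27

((0, 0, 0, 4); (1, 1, 1, 0); (0, 0, 1, 0))


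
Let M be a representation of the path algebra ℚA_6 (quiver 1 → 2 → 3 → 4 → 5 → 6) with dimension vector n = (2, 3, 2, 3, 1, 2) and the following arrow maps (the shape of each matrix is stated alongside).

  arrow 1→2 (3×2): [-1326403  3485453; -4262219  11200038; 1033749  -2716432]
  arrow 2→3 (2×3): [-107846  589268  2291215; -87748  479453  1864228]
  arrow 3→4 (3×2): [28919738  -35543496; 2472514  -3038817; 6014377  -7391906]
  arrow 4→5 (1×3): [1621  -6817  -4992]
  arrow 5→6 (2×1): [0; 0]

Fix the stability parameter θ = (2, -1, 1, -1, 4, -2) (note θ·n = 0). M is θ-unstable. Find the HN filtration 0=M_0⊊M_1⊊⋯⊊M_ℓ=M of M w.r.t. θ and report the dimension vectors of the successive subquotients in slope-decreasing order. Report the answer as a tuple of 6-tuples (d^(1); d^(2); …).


Interval decomposition of M: I[1,2], I[1,5], I[2,4], I[4,4], I[6,6]^2.
HN type (ℓ=6): μ^(1)=4; μ^(2)=1/2; μ^(3)=1/4; μ^(4)=0; μ^(5)=-1; μ^(6)=-2

((0, 0, 0, 0, 1, 0); (1, 1, 0, 0, 0, 0); (1, 1, 1, 1, 0, 0); (0, 0, 1, 1, 0, 0); (0, 1, 0, 1, 0, 0); (0, 0, 0, 0, 0, 2))


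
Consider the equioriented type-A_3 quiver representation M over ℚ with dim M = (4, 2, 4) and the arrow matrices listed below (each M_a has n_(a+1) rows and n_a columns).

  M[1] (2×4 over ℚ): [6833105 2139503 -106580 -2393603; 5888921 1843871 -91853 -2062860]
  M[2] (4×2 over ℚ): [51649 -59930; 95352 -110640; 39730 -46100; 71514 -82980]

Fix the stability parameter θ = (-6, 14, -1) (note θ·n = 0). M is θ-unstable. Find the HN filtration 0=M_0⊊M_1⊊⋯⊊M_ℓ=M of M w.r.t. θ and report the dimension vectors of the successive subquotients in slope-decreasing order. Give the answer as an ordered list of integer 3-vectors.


Barcode: M ≅ I[1,1]^2, I[1,2], I[1,3], I[3,3]^3. HN layers by μ_θ (4 steps, strictly decreasing):
  μ^(1)=14; μ^(2)=13/2; μ^(3)=-1; μ^(4)=-6

((0, 1, 0); (0, 1, 1); (0, 0, 3); (4, 0, 0))


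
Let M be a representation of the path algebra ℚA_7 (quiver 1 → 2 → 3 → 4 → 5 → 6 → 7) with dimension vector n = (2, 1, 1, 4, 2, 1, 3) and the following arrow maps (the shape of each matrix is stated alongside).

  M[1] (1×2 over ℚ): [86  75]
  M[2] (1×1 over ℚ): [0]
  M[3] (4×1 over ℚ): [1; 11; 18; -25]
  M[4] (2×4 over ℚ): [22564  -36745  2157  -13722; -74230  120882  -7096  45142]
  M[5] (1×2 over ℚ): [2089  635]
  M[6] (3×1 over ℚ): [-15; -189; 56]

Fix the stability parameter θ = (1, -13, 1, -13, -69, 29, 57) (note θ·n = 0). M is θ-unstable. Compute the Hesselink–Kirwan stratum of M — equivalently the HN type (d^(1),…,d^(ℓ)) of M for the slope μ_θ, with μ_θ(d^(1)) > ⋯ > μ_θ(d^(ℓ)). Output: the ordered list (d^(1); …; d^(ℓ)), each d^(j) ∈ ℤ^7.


Interval decomposition of M: I[1,1], I[1,2], I[3,7], I[4,4]^2, I[4,5], I[7,7]^2.
HN type (ℓ=7): μ^(1)=57; μ^(2)=29; μ^(3)=1; μ^(4)=-6; μ^(5)=-13; μ^(6)=-27; μ^(7)=-41

((0, 0, 0, 0, 0, 0, 3); (0, 0, 0, 0, 0, 1, 0); (1, 0, 0, 0, 0, 0, 0); (1, 1, 0, 0, 0, 0, 0); (0, 0, 0, 2, 0, 0, 0); (0, 0, 1, 1, 1, 0, 0); (0, 0, 0, 1, 1, 0, 0))


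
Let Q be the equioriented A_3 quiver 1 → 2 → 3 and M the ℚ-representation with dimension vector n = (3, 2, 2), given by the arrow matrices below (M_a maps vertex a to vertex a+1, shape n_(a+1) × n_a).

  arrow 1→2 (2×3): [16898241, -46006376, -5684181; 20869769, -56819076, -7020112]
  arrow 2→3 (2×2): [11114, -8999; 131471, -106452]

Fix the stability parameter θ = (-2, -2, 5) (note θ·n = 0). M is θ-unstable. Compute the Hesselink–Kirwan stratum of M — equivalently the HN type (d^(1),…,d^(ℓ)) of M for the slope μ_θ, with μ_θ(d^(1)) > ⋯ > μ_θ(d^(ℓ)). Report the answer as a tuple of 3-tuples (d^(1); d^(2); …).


Via rank(M_{q-1}∘⋯∘M_p): M ≅ I[1,1], I[1,3]^2.
μ_θ-semistable layers: μ^(1)=5; μ^(2)=-2

((0, 0, 2); (3, 2, 0))


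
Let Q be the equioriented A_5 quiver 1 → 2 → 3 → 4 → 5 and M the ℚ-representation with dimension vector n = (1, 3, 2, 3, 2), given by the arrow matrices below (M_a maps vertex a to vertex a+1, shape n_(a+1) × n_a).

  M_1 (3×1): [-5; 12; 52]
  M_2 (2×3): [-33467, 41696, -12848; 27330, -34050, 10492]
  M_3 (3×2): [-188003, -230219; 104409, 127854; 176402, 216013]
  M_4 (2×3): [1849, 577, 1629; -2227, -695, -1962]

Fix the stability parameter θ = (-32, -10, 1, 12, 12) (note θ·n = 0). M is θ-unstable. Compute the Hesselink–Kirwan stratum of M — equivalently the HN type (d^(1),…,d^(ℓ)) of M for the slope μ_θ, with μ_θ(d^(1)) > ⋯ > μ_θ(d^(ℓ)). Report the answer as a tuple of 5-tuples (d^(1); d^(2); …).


Barcode: M ≅ I[1,4], I[2,2], I[2,5], I[4,5]. HN layers by μ_θ (4 steps, strictly decreasing):
  μ^(1)=12; μ^(2)=1; μ^(3)=-10; μ^(4)=-32

((0, 0, 0, 3, 2); (0, 0, 2, 0, 0); (0, 3, 0, 0, 0); (1, 0, 0, 0, 0))


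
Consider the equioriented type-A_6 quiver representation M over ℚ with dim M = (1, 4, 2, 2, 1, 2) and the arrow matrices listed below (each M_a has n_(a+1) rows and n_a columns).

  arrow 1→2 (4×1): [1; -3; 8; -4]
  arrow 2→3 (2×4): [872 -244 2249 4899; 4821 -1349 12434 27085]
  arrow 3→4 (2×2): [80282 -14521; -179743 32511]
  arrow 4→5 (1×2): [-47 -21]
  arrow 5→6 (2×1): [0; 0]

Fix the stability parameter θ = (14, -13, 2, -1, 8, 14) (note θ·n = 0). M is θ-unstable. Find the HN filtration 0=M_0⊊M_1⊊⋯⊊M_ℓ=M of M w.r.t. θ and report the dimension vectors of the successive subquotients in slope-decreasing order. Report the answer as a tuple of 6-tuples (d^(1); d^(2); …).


Interval decomposition of M: I[1,2], I[2,2], I[2,4], I[2,5], I[6,6]^2.
HN type (ℓ=4): μ^(1)=14; μ^(2)=8; μ^(3)=1/2; μ^(4)=-13

((0, 0, 0, 0, 0, 2); (0, 0, 0, 0, 1, 0); (1, 1, 2, 2, 0, 0); (0, 3, 0, 0, 0, 0))


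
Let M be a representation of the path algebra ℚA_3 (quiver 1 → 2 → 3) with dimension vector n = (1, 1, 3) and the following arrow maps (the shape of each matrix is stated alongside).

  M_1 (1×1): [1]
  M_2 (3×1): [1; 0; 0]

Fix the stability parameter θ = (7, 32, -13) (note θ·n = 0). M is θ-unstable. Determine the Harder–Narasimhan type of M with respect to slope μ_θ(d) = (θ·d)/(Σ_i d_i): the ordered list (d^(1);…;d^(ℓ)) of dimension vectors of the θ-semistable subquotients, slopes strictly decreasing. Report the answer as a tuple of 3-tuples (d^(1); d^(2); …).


Interval decomposition of M: I[1,3], I[3,3]^2.
HN type (ℓ=3): μ^(1)=19/2; μ^(2)=7; μ^(3)=-13

((0, 1, 1); (1, 0, 0); (0, 0, 2))


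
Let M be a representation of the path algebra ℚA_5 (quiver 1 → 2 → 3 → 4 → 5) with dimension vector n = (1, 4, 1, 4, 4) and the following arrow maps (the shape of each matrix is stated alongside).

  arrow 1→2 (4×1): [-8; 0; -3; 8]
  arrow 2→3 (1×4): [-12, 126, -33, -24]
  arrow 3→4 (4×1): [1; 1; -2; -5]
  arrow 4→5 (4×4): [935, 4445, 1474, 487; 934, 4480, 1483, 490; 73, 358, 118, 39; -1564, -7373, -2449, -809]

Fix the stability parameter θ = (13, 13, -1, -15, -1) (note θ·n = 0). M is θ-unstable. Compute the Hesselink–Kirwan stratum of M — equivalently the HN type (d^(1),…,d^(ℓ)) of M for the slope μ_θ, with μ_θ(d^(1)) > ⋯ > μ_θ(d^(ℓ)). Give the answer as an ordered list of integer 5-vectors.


Barcode: M ≅ I[1,5], I[2,2]^3, I[4,5]^3. HN layers by μ_θ (4 steps, strictly decreasing):
  μ^(1)=13; μ^(2)=9/5; μ^(3)=-1; μ^(4)=-15

((0, 3, 0, 0, 0); (1, 1, 1, 1, 1); (0, 0, 0, 0, 3); (0, 0, 0, 3, 0))


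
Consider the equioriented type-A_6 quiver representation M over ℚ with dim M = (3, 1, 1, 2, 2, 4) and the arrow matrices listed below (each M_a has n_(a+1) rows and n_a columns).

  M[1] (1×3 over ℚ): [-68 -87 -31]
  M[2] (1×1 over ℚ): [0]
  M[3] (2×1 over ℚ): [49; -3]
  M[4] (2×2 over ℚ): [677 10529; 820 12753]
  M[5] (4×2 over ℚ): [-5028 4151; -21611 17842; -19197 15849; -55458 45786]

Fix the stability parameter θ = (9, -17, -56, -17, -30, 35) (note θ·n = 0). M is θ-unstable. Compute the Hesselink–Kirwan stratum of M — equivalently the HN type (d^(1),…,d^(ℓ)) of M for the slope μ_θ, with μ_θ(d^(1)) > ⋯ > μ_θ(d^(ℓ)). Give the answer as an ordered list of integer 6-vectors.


Barcode: M ≅ I[1,1]^2, I[1,2], I[3,6], I[4,6], I[6,6]^2. HN layers by μ_θ (5 steps, strictly decreasing):
  μ^(1)=35; μ^(2)=9; μ^(3)=-4; μ^(4)=-47/2; μ^(5)=-56

((0, 0, 0, 0, 0, 4); (2, 0, 0, 0, 0, 0); (1, 1, 0, 0, 0, 0); (0, 0, 0, 2, 2, 0); (0, 0, 1, 0, 0, 0))


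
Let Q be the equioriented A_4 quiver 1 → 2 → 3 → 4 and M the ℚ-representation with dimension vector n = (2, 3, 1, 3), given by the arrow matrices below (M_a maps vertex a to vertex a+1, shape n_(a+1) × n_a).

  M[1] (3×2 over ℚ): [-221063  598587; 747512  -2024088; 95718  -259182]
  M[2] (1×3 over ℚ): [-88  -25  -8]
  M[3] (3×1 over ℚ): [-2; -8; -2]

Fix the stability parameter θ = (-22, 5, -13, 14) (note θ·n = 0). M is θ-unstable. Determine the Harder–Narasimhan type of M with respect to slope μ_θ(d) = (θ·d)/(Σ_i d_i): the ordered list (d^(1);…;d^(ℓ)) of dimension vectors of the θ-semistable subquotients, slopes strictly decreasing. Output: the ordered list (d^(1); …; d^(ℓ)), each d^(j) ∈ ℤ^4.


Barcode: M ≅ I[1,1], I[1,2], I[2,2], I[2,4], I[4,4]^2. HN layers by μ_θ (4 steps, strictly decreasing):
  μ^(1)=14; μ^(2)=5; μ^(3)=-4; μ^(4)=-22

((0, 0, 0, 3); (0, 2, 0, 0); (0, 1, 1, 0); (2, 0, 0, 0))


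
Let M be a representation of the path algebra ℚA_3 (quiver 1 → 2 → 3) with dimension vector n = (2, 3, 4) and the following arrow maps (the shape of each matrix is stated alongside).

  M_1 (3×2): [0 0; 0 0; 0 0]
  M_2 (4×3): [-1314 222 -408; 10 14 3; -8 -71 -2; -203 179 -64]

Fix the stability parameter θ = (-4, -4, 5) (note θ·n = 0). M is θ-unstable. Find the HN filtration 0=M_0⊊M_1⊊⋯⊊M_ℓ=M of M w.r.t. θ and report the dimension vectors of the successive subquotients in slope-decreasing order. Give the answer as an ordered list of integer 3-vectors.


Via rank(M_{q-1}∘⋯∘M_p): M ≅ I[1,1]^2, I[2,3]^3, I[3,3].
μ_θ-semistable layers: μ^(1)=5; μ^(2)=-4

((0, 0, 4); (2, 3, 0))


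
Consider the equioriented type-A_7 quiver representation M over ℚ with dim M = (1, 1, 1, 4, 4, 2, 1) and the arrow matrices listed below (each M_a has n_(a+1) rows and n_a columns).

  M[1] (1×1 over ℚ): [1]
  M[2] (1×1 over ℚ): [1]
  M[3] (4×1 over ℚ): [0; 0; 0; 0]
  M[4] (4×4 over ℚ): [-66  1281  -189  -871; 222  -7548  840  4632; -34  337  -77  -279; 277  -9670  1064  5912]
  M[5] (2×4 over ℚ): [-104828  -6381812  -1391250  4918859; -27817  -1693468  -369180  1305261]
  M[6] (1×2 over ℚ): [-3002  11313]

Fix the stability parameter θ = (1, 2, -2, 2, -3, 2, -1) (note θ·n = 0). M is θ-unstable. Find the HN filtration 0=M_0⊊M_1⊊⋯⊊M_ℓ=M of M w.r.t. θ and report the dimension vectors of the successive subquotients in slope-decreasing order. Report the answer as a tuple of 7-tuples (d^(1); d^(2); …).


Barcode: M ≅ I[1,3], I[4,4]^2, I[4,6], I[4,7], I[5,5]^2. HN layers by μ_θ (5 steps, strictly decreasing):
  μ^(1)=2; μ^(2)=1/2; μ^(3)=1/3; μ^(4)=-1/2; μ^(5)=-3

((0, 0, 0, 2, 0, 1, 0); (0, 0, 0, 0, 0, 1, 1); (1, 1, 1, 0, 0, 0, 0); (0, 0, 0, 2, 2, 0, 0); (0, 0, 0, 0, 2, 0, 0))


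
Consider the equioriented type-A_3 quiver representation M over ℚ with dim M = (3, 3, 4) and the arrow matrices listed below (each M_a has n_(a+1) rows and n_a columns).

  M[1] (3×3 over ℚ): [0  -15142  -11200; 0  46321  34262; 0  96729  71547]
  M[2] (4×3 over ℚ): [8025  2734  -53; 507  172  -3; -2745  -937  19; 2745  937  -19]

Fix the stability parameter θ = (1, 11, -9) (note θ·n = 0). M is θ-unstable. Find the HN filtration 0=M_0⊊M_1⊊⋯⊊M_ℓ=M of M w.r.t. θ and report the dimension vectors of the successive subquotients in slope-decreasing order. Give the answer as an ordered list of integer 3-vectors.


Barcode: M ≅ I[1,1], I[1,3]^2, I[2,2], I[3,3]^2. HN layers by μ_θ (3 steps, strictly decreasing):
  μ^(1)=11; μ^(2)=1; μ^(3)=-9

((0, 1, 0); (3, 2, 2); (0, 0, 2))


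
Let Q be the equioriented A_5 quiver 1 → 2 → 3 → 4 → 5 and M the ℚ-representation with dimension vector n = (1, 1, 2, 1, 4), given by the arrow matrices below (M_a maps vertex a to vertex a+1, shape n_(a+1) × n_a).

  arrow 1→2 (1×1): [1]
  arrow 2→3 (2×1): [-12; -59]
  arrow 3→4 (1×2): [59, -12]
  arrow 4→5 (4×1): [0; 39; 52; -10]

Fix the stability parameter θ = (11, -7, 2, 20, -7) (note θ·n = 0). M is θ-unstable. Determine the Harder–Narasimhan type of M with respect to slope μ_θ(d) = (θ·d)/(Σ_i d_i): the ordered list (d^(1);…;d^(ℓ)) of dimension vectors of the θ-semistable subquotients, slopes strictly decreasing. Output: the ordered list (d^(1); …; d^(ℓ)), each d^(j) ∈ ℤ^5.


Via rank(M_{q-1}∘⋯∘M_p): M ≅ I[1,3], I[3,5], I[5,5]^3.
μ_θ-semistable layers: μ^(1)=13/2; μ^(2)=2; μ^(3)=-7

((0, 0, 0, 1, 1); (1, 1, 2, 0, 0); (0, 0, 0, 0, 3))


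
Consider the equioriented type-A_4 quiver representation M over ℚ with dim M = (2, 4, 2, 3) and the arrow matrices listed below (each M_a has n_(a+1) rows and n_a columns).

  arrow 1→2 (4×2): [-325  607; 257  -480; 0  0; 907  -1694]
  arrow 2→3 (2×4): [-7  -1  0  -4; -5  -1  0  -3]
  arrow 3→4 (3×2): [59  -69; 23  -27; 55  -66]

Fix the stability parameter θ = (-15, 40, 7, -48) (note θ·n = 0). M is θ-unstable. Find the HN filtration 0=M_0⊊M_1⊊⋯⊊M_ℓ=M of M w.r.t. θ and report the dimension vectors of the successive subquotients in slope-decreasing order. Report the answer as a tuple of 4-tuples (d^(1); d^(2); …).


Interval decomposition of M: I[1,4]^2, I[2,2]^2, I[4,4].
HN type (ℓ=4): μ^(1)=40; μ^(2)=-1/3; μ^(3)=-15; μ^(4)=-48

((0, 2, 0, 0); (0, 2, 2, 2); (2, 0, 0, 0); (0, 0, 0, 1))


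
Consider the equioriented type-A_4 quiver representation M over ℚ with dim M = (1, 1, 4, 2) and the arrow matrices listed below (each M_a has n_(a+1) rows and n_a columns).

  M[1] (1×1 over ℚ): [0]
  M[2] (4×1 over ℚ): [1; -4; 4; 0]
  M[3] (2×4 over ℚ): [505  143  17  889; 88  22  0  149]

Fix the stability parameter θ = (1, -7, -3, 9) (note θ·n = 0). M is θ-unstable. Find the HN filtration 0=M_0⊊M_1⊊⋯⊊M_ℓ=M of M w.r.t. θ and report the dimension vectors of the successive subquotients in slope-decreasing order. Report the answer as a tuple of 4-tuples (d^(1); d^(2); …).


Via rank(M_{q-1}∘⋯∘M_p): M ≅ I[1,1], I[2,4], I[3,3]^2, I[3,4].
μ_θ-semistable layers: μ^(1)=9; μ^(2)=1; μ^(3)=-3; μ^(4)=-7

((0, 0, 0, 2); (1, 0, 0, 0); (0, 0, 4, 0); (0, 1, 0, 0))


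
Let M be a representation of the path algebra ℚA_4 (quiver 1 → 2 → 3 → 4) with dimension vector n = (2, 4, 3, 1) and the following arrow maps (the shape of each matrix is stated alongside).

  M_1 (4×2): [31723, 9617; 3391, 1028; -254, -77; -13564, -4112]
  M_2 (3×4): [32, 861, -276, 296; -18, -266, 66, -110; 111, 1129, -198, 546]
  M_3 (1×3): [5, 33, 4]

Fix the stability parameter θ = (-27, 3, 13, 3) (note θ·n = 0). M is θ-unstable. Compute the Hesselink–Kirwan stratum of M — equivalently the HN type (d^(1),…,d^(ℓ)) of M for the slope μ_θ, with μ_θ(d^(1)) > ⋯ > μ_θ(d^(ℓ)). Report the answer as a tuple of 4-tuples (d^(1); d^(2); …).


Barcode: M ≅ I[1,3], I[1,4], I[2,2], I[2,3]. HN layers by μ_θ (4 steps, strictly decreasing):
  μ^(1)=13; μ^(2)=8; μ^(3)=3; μ^(4)=-27

((0, 0, 2, 0); (0, 0, 1, 1); (0, 4, 0, 0); (2, 0, 0, 0))


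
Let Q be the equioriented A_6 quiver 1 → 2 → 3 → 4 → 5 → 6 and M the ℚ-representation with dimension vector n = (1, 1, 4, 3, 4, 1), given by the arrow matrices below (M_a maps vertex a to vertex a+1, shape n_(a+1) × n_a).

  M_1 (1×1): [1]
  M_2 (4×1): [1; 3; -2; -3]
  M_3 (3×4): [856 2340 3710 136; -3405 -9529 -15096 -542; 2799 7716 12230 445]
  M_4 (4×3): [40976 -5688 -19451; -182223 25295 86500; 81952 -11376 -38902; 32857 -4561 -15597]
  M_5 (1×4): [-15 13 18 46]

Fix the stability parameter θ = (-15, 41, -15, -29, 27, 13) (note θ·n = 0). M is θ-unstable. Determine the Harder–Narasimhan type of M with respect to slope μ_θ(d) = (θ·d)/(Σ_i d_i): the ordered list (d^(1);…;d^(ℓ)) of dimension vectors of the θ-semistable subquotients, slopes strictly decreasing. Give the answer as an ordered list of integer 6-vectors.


Barcode: M ≅ I[1,6], I[3,3], I[3,4], I[3,5], I[5,5]^2. HN layers by μ_θ (5 steps, strictly decreasing):
  μ^(1)=27; μ^(2)=20; μ^(3)=-1; μ^(4)=-15; μ^(5)=-22

((0, 0, 0, 0, 3, 0); (0, 0, 0, 0, 1, 1); (0, 1, 1, 1, 0, 0); (1, 0, 1, 0, 0, 0); (0, 0, 2, 2, 0, 0))


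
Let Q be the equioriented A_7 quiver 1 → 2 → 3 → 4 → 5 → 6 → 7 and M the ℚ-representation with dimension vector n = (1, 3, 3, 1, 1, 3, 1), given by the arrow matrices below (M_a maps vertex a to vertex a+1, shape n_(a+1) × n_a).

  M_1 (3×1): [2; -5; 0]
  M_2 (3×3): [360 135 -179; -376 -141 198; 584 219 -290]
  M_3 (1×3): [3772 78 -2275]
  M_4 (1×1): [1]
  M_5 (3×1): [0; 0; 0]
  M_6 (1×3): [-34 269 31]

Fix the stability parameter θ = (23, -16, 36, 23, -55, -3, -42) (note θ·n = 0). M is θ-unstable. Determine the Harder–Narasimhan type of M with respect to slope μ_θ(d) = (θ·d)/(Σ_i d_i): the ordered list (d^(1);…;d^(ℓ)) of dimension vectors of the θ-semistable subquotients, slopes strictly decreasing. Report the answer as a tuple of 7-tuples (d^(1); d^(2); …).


Barcode: M ≅ I[1,5], I[2,2], I[2,3], I[3,3], I[6,6]^2, I[6,7]. HN layers by μ_θ (5 steps, strictly decreasing):
  μ^(1)=36; μ^(2)=11/5; μ^(3)=-3; μ^(4)=-16; μ^(5)=-45/2

((0, 0, 2, 0, 0, 0, 0); (1, 1, 1, 1, 1, 0, 0); (0, 0, 0, 0, 0, 2, 0); (0, 2, 0, 0, 0, 0, 0); (0, 0, 0, 0, 0, 1, 1))


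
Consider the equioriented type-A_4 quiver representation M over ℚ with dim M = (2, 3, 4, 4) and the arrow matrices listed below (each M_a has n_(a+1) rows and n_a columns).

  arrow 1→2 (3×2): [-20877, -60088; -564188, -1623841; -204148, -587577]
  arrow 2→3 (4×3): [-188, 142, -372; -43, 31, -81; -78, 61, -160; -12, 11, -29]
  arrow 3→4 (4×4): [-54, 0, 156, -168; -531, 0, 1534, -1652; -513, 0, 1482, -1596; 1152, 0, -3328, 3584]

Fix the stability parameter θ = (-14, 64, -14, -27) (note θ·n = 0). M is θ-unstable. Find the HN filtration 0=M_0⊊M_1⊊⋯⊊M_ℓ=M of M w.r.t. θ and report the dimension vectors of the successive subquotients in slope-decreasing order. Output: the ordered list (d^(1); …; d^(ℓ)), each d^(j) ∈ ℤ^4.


Interval decomposition of M: I[1,3]^2, I[2,3], I[3,4], I[4,4]^3.
HN type (ℓ=4): μ^(1)=25; μ^(2)=-14; μ^(3)=-41/2; μ^(4)=-27

((0, 3, 3, 0); (2, 0, 0, 0); (0, 0, 1, 1); (0, 0, 0, 3))


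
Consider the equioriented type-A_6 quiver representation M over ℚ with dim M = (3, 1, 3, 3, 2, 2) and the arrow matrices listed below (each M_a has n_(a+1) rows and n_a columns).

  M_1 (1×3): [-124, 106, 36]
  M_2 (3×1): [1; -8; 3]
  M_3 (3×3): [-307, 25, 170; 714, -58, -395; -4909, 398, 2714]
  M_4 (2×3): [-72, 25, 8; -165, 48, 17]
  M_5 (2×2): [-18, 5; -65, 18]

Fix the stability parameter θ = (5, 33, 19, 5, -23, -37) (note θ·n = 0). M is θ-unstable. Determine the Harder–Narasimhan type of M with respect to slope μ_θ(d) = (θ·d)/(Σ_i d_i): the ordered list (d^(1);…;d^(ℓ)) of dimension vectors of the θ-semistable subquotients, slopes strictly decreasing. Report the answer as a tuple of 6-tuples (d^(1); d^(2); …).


Interval decomposition of M: I[1,1]^2, I[1,6], I[3,4], I[3,6].
HN type (ℓ=4): μ^(1)=12; μ^(2)=5; μ^(3)=1/3; μ^(4)=-9

((0, 0, 1, 1, 0, 0); (2, 0, 0, 0, 0, 0); (1, 1, 1, 1, 1, 1); (0, 0, 1, 1, 1, 1))


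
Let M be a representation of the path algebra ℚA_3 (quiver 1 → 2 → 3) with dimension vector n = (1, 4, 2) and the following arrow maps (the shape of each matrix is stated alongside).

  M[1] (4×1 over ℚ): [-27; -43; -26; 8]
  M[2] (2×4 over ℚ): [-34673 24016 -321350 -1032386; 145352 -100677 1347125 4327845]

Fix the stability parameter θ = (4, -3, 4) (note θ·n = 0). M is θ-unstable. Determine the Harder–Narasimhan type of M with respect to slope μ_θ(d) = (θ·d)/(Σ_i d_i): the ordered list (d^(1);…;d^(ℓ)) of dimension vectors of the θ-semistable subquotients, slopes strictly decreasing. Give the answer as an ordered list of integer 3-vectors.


Interval decomposition of M: I[1,3], I[2,2]^2, I[2,3].
HN type (ℓ=3): μ^(1)=4; μ^(2)=1/2; μ^(3)=-3

((0, 0, 2); (1, 1, 0); (0, 3, 0))


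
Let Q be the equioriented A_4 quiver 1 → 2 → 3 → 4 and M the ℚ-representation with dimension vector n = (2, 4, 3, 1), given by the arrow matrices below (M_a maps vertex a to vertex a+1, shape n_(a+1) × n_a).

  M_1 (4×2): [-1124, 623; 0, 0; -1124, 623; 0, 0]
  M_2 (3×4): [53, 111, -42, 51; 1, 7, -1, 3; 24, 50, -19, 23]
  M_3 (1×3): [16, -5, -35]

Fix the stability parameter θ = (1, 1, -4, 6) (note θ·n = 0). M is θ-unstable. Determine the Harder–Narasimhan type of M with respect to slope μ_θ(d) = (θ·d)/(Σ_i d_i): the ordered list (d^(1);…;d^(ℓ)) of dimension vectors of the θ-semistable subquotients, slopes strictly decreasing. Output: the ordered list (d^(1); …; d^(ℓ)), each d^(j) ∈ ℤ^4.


Via rank(M_{q-1}∘⋯∘M_p): M ≅ I[1,1], I[1,4], I[2,2], I[2,3]^2.
μ_θ-semistable layers: μ^(1)=6; μ^(2)=1; μ^(3)=-2/3; μ^(4)=-3/2

((0, 0, 0, 1); (1, 1, 0, 0); (1, 1, 1, 0); (0, 2, 2, 0))


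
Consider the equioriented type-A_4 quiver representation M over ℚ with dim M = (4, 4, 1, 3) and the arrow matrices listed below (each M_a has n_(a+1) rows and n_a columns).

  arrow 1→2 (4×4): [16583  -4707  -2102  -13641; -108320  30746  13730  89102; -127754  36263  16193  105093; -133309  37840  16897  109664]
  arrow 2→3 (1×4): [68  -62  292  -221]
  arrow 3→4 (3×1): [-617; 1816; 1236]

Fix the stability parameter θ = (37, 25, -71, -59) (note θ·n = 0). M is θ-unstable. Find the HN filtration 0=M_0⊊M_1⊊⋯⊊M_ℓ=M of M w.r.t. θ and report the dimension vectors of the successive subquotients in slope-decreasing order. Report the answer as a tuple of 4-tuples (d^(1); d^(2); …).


Interval decomposition of M: I[1,1], I[1,2]^2, I[1,4], I[2,2], I[4,4]^2.
HN type (ℓ=5): μ^(1)=37; μ^(2)=31; μ^(3)=25; μ^(4)=-17; μ^(5)=-59

((1, 0, 0, 0); (2, 2, 0, 0); (0, 1, 0, 0); (1, 1, 1, 1); (0, 0, 0, 2))


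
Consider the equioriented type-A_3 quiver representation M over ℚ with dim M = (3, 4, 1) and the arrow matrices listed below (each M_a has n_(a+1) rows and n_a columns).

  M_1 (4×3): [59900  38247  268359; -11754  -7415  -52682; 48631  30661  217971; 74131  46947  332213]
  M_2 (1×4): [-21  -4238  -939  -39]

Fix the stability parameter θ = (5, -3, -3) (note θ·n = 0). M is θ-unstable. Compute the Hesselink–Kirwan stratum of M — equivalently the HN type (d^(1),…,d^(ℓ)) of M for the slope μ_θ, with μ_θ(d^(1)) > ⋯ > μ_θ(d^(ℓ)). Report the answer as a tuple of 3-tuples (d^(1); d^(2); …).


Via rank(M_{q-1}∘⋯∘M_p): M ≅ I[1,2]^2, I[1,3], I[2,2].
μ_θ-semistable layers: μ^(1)=1; μ^(2)=-1/3; μ^(3)=-3

((2, 2, 0); (1, 1, 1); (0, 1, 0))


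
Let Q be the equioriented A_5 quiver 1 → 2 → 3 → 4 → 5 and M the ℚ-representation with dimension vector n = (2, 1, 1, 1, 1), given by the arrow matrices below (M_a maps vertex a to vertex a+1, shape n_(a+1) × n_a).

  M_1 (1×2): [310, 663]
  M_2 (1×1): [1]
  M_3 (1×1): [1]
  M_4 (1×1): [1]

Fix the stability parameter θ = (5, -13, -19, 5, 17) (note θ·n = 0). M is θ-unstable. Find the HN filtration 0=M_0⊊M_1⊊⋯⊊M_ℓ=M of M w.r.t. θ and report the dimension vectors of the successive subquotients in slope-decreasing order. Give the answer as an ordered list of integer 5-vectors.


Interval decomposition of M: I[1,1], I[1,5].
HN type (ℓ=3): μ^(1)=17; μ^(2)=5; μ^(3)=-9

((0, 0, 0, 0, 1); (1, 0, 0, 1, 0); (1, 1, 1, 0, 0))


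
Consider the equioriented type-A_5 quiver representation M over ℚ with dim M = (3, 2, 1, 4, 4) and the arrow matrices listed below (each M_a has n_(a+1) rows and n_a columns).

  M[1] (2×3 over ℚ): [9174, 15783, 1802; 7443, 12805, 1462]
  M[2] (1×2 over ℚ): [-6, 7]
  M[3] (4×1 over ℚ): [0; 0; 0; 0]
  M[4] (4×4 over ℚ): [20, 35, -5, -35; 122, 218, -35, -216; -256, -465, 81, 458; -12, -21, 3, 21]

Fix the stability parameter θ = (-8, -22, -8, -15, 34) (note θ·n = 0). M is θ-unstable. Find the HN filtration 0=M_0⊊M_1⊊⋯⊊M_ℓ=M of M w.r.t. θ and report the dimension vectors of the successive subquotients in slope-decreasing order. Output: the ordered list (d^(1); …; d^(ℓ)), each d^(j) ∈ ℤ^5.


Interval decomposition of M: I[1,1], I[1,2], I[1,3], I[4,4], I[4,5]^3, I[5,5].
HN type (ℓ=3): μ^(1)=34; μ^(2)=-8; μ^(3)=-15

((0, 0, 0, 0, 4); (1, 0, 1, 0, 0); (2, 2, 0, 4, 0))


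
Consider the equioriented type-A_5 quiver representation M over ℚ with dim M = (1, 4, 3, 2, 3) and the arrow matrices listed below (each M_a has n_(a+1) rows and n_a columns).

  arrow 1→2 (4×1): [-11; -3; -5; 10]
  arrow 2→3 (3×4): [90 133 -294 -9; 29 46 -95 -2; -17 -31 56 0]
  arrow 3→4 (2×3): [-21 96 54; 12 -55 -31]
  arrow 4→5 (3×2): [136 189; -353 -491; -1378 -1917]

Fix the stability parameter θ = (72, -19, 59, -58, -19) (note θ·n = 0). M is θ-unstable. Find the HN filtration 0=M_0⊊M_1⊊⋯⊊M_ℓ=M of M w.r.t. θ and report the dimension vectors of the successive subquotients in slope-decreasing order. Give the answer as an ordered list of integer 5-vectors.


Barcode: M ≅ I[1,5], I[2,2], I[2,3], I[2,5], I[5,5]. HN layers by μ_θ (4 steps, strictly decreasing):
  μ^(1)=59; μ^(2)=7; μ^(3)=-6; μ^(4)=-19

((0, 0, 1, 0, 0); (1, 1, 1, 1, 1); (0, 0, 1, 1, 1); (0, 3, 0, 0, 1))
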